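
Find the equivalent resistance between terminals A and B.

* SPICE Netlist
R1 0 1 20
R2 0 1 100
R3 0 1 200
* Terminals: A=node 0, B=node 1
Reduce the network between node 0 (A) and node 1 (B) by series/parallel combination:
  Rp1 = R1 ‖ R2 ‖ R3 (parallel, all between nodes 0 and 1) = 1/(1/20 + 1/100 + 1/200) = 15.38 Ω
R_eq = 15.38 Ω

Final answer: 15.38 Ω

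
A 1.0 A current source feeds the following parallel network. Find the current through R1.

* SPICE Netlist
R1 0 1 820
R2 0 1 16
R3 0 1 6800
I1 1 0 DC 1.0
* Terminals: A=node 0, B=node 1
All resistors sit directly between nodes 0 and 1, so they are in parallel and share one voltage V; the full source current 1 A splits among them.
1/R_par = 1/820 + 1/16 + 1/6800 = 0.06387 S  =>  R_par = 15.66 Ω
V = I × R_par = 1 × 15.66 = 15.66 V
I_R1 = V/R1 = 15.66/820 = 0.01909 A

Final answer: 0.01909 A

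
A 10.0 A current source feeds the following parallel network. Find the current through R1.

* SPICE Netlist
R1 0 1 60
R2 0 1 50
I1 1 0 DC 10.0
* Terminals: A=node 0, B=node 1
All resistors sit directly between nodes 0 and 1, so they are in parallel and share one voltage V; the full source current 10 A splits among them.
1/R_par = 1/60 + 1/50 = 0.03667 S  =>  R_par = 27.27 Ω
V = I × R_par = 10 × 27.27 = 272.7 V
I_R1 = V/R1 = 272.7/60 = 4.545 A

Final answer: 4.545 A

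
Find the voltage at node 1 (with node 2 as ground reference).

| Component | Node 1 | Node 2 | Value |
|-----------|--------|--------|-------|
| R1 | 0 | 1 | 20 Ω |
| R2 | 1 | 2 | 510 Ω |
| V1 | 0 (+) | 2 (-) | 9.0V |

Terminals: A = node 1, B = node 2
Nodal analysis, taking node 2 as the 0 V reference.
Source V1 fixes V_0 = 9 V.
KCL at each unknown node (sum of currents leaving = 0; resistances in Ω):
  Node 1: (V_1 - 9)/20 + (V_1 - 0)/510 = 0
Collecting terms: 0.05196 × V_1 = 0.45  =>  V_1 = 8.66 V
The requested potential is V_1 = 8.66 V.

Final answer: V_1 = 8.66 V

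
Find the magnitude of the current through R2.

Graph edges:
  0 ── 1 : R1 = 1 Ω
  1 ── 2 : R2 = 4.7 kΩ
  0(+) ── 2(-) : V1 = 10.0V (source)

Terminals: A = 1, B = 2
Nodal analysis, taking node 2 as the 0 V reference.
Source V1 fixes V_0 = 10 V.
KCL at each unknown node (sum of currents leaving = 0; resistances in Ω):
  Node 1: (V_1 - 10)/1 + (V_1 - 0)/4700 = 0
Collecting terms: 1 × V_1 = 10  =>  V_1 = 9.998 V
I_R2 = (V_1 - V_2)/R2 = (9.998 - 0)/4700 = 0.002127 A
|I_R2| = 0.002127 A

Final answer: |I_R2| = 0.002127 A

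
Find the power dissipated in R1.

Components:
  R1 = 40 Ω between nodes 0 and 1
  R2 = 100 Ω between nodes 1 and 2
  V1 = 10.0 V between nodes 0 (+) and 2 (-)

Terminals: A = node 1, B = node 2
Nodal analysis, taking node 2 as the 0 V reference.
Source V1 fixes V_0 = 10 V.
KCL at each unknown node (sum of currents leaving = 0; resistances in Ω):
  Node 1: (V_1 - 10)/40 + (V_1 - 0)/100 = 0
Collecting terms: 0.035 × V_1 = 0.25  =>  V_1 = 7.143 V
I_R1 = (V_0 - V_1)/R1 = (10 - 7.143)/40 = 0.07143 A
P_R1 = I_R1² × R1 = (0.07143)² × 40 = 0.2041 W

Final answer: 0.2041 W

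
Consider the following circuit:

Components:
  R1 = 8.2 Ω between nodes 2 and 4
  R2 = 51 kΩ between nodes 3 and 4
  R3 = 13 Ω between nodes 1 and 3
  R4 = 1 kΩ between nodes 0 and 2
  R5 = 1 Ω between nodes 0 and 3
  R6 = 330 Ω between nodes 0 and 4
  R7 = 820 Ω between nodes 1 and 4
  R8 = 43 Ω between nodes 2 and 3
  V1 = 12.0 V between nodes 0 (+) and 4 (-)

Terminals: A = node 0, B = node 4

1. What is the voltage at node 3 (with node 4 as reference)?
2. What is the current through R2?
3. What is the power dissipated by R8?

Nodal analysis, taking node 4 as the 0 V reference.
Source V1 fixes V_0 = 12 V.
KCL at each unknown node (sum of currents leaving = 0; resistances in Ω):
  Node 1: (V_1 - V_3)/13 + (V_1 - 0)/820 = 0
  Node 2: (V_2 - 0)/8.2 + (V_2 - 12)/1000 + (V_2 - V_3)/43 = 0
  Node 3: (V_3 - 0)/51000 + (V_3 - V_1)/13 + (V_3 - 12)/1 + (V_3 - V_2)/43 = 0
Collecting terms (coefficients in siemens):
  0.07814·V_1 - 0.07692·V_3 = 0
  0.1462·V_2 - 0.02326·V_3 = 0.012
  1.1·V_3 - 0.07692·V_1 - 0.02326·V_2 = 12
Solving these 3 simultaneous equations (Gaussian elimination) gives:
  V_1 = 11.57 V, V_2 = 1.952 V, V_3 = 11.76 V
Part 1:
  Read off the nodal solution: V_3 = 11.76 V
Part 2:
  I_R2 = (V_3 - V_4)/R2 = (11.76 - 0)/51000 = 0.0002305 A
  Magnitude: I_R2 = 0.0002305 A
Part 3:
  I_R8 = (V_2 - V_3)/R8 = (1.952 - 11.76)/43 = -0.228 A
  P_R8 = I_R8² × R8 = (-0.228)² × 43 = 2.236 W

Final answers:
1. V_3 = 11.76 V
2. I_R2 = 0.0002305 A
3. P_R8 = 2.236 W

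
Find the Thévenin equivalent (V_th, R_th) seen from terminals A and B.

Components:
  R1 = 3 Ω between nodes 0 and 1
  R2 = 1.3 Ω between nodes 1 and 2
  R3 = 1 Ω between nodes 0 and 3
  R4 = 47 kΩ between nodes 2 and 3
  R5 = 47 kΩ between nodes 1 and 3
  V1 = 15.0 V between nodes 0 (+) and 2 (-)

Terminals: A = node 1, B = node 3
Step 1 — V_th is the open-circuit voltage V_A - V_B (nothing connected across the terminals).
Nodal analysis, taking node 2 as the 0 V reference.
Source V1 fixes V_0 = 15 V.
KCL at each unknown node (sum of currents leaving = 0; resistances in Ω):
  Node 1: (V_1 - 15)/3 + (V_1 - 0)/1.3 + (V_1 - V_3)/47000 = 0
  Node 3: (V_3 - 15)/1 + (V_3 - 0)/47000 + (V_3 - V_1)/47000 = 0
Collecting terms (coefficients in siemens):
  1.103·V_1 - 0.00002128·V_3 = 5
  1·V_3 - 0.00002128·V_1 = 15
Determinant D = (1.103)(1) - (-0.00002128)(-0.00002128) = 1.103
V_1 = [(5)(1) - (-0.00002128)(15)]/D = 4.535 V
V_3 = [(1.103)(15) - (5)(-0.00002128)]/D = 15 V
V_th = V_1 - V_3 = 4.535 - 15 = -10.46 V
Step 2 — R_th: zero the source — replace V1 by a short circuit (node 2 merges into node 0) — and find the resistance seen between A (node 1) and B (node 3).
Reduce the network between node 1 (A) and node 3 (B) by series/parallel combination:
  Rp1 = R1 ‖ R2 (parallel, both between nodes 0 and 1) = 1/(1/3 + 1/1.3) = 0.907 Ω
  Rp2 = R3 ‖ R4 (parallel, both between nodes 0 and 3) = 1/(1/1 + 1/47000) = 1 Ω
  Rs1 = Rp1 + Rp2 (series, joined only at node 0) = 0.907 + 1 = 1.907 Ω
  Rp3 = R5 ‖ Rs1 (parallel, both between nodes 1 and 3) = 1/(1/47000 + 1/1.907) = 1.907 Ω
R_th = 1.907 Ω

Final answer: V_th = -10.46 V, R_th = 1.907 Ω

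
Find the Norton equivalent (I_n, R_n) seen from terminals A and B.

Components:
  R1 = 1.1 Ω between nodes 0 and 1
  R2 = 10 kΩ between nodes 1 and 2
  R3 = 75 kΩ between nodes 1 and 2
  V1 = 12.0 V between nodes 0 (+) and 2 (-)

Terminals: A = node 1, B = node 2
Find the Thévenin equivalent first; then I_n = V_th/R_th and R_n = R_th.
Step 1 — V_th is the open-circuit voltage V_A - V_B (nothing connected across the terminals).
Nodal analysis, taking node 2 as the 0 V reference.
Source V1 fixes V_0 = 12 V.
KCL at each unknown node (sum of currents leaving = 0; resistances in Ω):
  Node 1: (V_1 - 12)/1.1 + (V_1 - 0)/10000 + (V_1 - 0)/75000 = 0
Collecting terms: 0.9092 × V_1 = 10.91  =>  V_1 = 12 V
V_th = V_1 - V_2 = 12 - 0 = 12 V
Step 2 — R_th: zero the source — replace V1 by a short circuit (node 2 merges into node 0) — and find the resistance seen between A (node 1) and B (node 0).
Reduce the network between node 1 (A) and node 0 (B) by series/parallel combination:
  Rp1 = R1 ‖ R2 ‖ R3 (parallel, all between nodes 0 and 1) = 1/(1/1.1 + 1/10000 + 1/75000) = 1.1 Ω
R_th = 1.1 Ω
I_n = V_th/R_th = 12/1.1 = 10.91 A, and R_n = R_th = 1.1 Ω

Final answer: I_n = 10.91 A, R_n = 1.1 Ω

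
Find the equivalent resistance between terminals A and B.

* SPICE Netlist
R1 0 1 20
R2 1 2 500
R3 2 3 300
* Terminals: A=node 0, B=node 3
Reduce the network between node 0 (A) and node 3 (B) by series/parallel combination:
  Rs1 = R1 + R2 (series, joined only at node 1) = 20 + 500 = 520 Ω
  Rs2 = R3 + Rs1 (series, joined only at node 2) = 300 + 520 = 820 Ω
R_eq = 820 Ω

Final answer: 820 Ω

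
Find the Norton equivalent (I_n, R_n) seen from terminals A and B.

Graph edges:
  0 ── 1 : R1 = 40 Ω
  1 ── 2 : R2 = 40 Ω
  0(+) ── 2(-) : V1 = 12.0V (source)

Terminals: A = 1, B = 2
Find the Thévenin equivalent first; then I_n = V_th/R_th and R_n = R_th.
Step 1 — V_th is the open-circuit voltage V_A - V_B (nothing connected across the terminals).
Nodal analysis, taking node 2 as the 0 V reference.
Source V1 fixes V_0 = 12 V.
KCL at each unknown node (sum of currents leaving = 0; resistances in Ω):
  Node 1: (V_1 - 12)/40 + (V_1 - 0)/40 = 0
Collecting terms: 0.05 × V_1 = 0.3  =>  V_1 = 6 V
V_th = V_1 - V_2 = 6 - 0 = 6 V
Step 2 — R_th: zero the source — replace V1 by a short circuit (node 2 merges into node 0) — and find the resistance seen between A (node 1) and B (node 0).
Reduce the network between node 1 (A) and node 0 (B) by series/parallel combination:
  Rp1 = R1 ‖ R2 (parallel, both between nodes 0 and 1) = 1/(1/40 + 1/40) = 20 Ω
R_th = 20 Ω
I_n = V_th/R_th = 6/20 = 0.3 A, and R_n = R_th = 20 Ω

Final answer: I_n = 0.3 A, R_n = 20 Ω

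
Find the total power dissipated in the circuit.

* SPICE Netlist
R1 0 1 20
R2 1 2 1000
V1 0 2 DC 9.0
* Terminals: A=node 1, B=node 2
Nodal analysis, taking node 2 as the 0 V reference.
Source V1 fixes V_0 = 9 V.
KCL at each unknown node (sum of currents leaving = 0; resistances in Ω):
  Node 1: (V_1 - 9)/20 + (V_1 - 0)/1000 = 0
Collecting terms: 0.051 × V_1 = 0.45  =>  V_1 = 8.824 V
Power in each resistor, P = (ΔV)²/R:
  P_R1 = (9 - 8.824)²/20 = 0.001557 W
  P_R2 = (8.824 - 0)²/1000 = 0.07785 W
P_total = P_R1 + P_R2 = 0.07941 W

Final answer: 0.07941 W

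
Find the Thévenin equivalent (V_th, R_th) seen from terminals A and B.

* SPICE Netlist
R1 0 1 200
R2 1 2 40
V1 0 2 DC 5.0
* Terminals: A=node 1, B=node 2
Step 1 — V_th is the open-circuit voltage V_A - V_B (nothing connected across the terminals).
Nodal analysis, taking node 2 as the 0 V reference.
Source V1 fixes V_0 = 5 V.
KCL at each unknown node (sum of currents leaving = 0; resistances in Ω):
  Node 1: (V_1 - 5)/200 + (V_1 - 0)/40 = 0
Collecting terms: 0.03 × V_1 = 0.025  =>  V_1 = 0.8333 V
V_th = V_1 - V_2 = 0.8333 - 0 = 0.8333 V
Step 2 — R_th: zero the source — replace V1 by a short circuit (node 2 merges into node 0) — and find the resistance seen between A (node 1) and B (node 0).
Reduce the network between node 1 (A) and node 0 (B) by series/parallel combination:
  Rp1 = R1 ‖ R2 (parallel, both between nodes 0 and 1) = 1/(1/200 + 1/40) = 33.33 Ω
R_th = 33.33 Ω

Final answer: V_th = 0.8333 V, R_th = 33.33 Ω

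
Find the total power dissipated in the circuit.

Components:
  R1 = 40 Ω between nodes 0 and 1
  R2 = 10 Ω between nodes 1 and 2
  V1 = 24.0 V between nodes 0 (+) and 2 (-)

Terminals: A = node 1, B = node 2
Nodal analysis, taking node 2 as the 0 V reference.
Source V1 fixes V_0 = 24 V.
KCL at each unknown node (sum of currents leaving = 0; resistances in Ω):
  Node 1: (V_1 - 24)/40 + (V_1 - 0)/10 = 0
Collecting terms: 0.125 × V_1 = 0.6  =>  V_1 = 4.8 V
Power in each resistor, P = (ΔV)²/R:
  P_R1 = (24 - 4.8)²/40 = 9.216 W
  P_R2 = (4.8 - 0)²/10 = 2.304 W
P_total = P_R1 + P_R2 = 11.52 W

Final answer: 11.52 W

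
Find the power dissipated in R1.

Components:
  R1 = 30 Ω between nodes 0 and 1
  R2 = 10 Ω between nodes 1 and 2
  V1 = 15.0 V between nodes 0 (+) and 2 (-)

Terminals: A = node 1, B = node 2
Nodal analysis, taking node 2 as the 0 V reference.
Source V1 fixes V_0 = 15 V.
KCL at each unknown node (sum of currents leaving = 0; resistances in Ω):
  Node 1: (V_1 - 15)/30 + (V_1 - 0)/10 = 0
Collecting terms: 0.1333 × V_1 = 0.5  =>  V_1 = 3.75 V
I_R1 = (V_0 - V_1)/R1 = (15 - 3.75)/30 = 0.375 A
P_R1 = I_R1² × R1 = (0.375)² × 30 = 4.219 W

Final answer: 4.219 W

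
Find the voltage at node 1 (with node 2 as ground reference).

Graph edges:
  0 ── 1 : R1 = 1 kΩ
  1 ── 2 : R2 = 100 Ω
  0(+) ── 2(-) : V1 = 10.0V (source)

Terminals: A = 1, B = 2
Nodal analysis, taking node 2 as the 0 V reference.
Source V1 fixes V_0 = 10 V.
KCL at each unknown node (sum of currents leaving = 0; resistances in Ω):
  Node 1: (V_1 - 10)/1000 + (V_1 - 0)/100 = 0
Collecting terms: 0.011 × V_1 = 0.01  =>  V_1 = 0.9091 V
The requested potential is V_1 = 0.9091 V.

Final answer: V_1 = 0.9091 V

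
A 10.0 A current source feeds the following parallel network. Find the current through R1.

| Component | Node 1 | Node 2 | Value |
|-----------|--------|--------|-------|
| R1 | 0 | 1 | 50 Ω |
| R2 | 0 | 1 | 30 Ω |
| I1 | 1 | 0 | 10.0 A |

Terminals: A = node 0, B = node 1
All resistors sit directly between nodes 0 and 1, so they are in parallel and share one voltage V; the full source current 10 A splits among them.
1/R_par = 1/50 + 1/30 = 0.05333 S  =>  R_par = 18.75 Ω
V = I × R_par = 10 × 18.75 = 187.5 V
I_R1 = V/R1 = 187.5/50 = 3.75 A

Final answer: 3.75 A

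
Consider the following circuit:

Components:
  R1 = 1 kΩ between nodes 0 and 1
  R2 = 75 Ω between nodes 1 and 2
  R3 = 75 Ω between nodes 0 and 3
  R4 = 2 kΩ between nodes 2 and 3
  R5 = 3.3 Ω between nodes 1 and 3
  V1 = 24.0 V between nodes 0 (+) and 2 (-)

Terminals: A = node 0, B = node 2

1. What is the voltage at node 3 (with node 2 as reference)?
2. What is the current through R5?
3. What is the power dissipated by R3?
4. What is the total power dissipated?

Nodal analysis, taking node 2 as the 0 V reference.
Source V1 fixes V_0 = 24 V.
KCL at each unknown node (sum of currents leaving = 0; resistances in Ω):
  Node 1: (V_1 - 24)/1000 + (V_1 - 0)/75 + (V_1 - V_3)/3.3 = 0
  Node 3: (V_3 - 24)/75 + (V_3 - 0)/2000 + (V_3 - V_1)/3.3 = 0
Collecting terms (coefficients in siemens):
  0.3174·V_1 - 0.303·V_3 = 0.024
  0.3169·V_3 - 0.303·V_1 = 0.32
Determinant D = (0.3174)(0.3169) - (-0.303)(-0.303) = 0.008734
V_1 = [(0.024)(0.3169) - (-0.303)(0.32)]/D = 11.97 V
V_3 = [(0.3174)(0.32) - (0.024)(-0.303)]/D = 12.46 V
Part 1:
  Read off the nodal solution: V_3 = 12.46 V
Part 2:
  I_R5 = (V_1 - V_3)/R5 = (11.97 - 12.46)/3.3 = -0.1476 A
  Magnitude: I_R5 = 0.1476 A
Part 3:
  I_R3 = (V_0 - V_3)/R3 = (24 - 12.46)/75 = 0.1539 A
  P_R3 = I_R3² × R3 = (0.1539)² × 75 = 1.775 W
Part 4:
  Power in each resistor, P = (ΔV)²/R:
    P_R1 = (24 - 11.97)²/1000 = 0.1446 W
    P_R2 = (11.97 - 0)²/75 = 1.912 W
    P_R3 = (24 - 12.46)²/75 = 1.775 W
    P_R4 = (0 - 12.46)²/2000 = 0.07764 W
    P_R5 = (11.97 - 12.46)²/3.3 = 0.07192 W
  P_total = P_R1 + P_R2 + P_R3 + P_R4 + P_R5 = 3.981 W

Final answers:
1. V_3 = 12.46 V
2. I_R5 = 0.1476 A
3. P_R3 = 1.775 W
4. P_total = 3.981 W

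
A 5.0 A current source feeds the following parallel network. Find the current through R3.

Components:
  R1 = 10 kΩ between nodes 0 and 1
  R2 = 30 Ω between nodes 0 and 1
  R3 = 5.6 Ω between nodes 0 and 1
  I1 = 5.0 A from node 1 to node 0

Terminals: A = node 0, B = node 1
All resistors sit directly between nodes 0 and 1, so they are in parallel and share one voltage V; the full source current 5 A splits among them.
1/R_par = 1/10000 + 1/30 + 1/5.6 = 0.212 S  =>  R_par = 4.717 Ω
V = I × R_par = 5 × 4.717 = 23.58 V
I_R3 = V/R3 = 23.58/5.6 = 4.211 A

Final answer: 4.211 A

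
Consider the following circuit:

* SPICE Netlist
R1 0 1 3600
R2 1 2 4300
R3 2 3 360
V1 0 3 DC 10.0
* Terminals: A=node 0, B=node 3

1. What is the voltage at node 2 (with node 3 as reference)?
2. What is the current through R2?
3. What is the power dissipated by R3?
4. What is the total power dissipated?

Nodal analysis, taking node 3 as the 0 V reference.
Source V1 fixes V_0 = 10 V.
KCL at each unknown node (sum of currents leaving = 0; resistances in Ω):
  Node 1: (V_1 - 10)/3600 + (V_1 - V_2)/4300 = 0
  Node 2: (V_2 - V_1)/4300 + (V_2 - 0)/360 = 0
Collecting terms (coefficients in siemens):
  0.0005103·V_1 - 0.0002326·V_2 = 0.002778
  0.00301·V_2 - 0.0002326·V_1 = 0
Determinant D = (0.0005103)(0.00301) - (-0.0002326)(-0.0002326) = 0.000001482
V_1 = [(0.002778)(0.00301) - (-0.0002326)(0)]/D = 5.642 V
V_2 = [(0.0005103)(0) - (0.002778)(-0.0002326)]/D = 0.4358 V
Part 1:
  Read off the nodal solution: V_2 = 0.4358 V
Part 2:
  I_R2 = (V_1 - V_2)/R2 = (5.642 - 0.4358)/4300 = 0.001211 A
  Magnitude: I_R2 = 0.001211 A
Part 3:
  I_R3 = (V_2 - V_3)/R3 = (0.4358 - 0)/360 = 0.001211 A
  P_R3 = I_R3² × R3 = (0.001211)² × 360 = 0.0005276 W
Part 4:
  Power in each resistor, P = (ΔV)²/R:
    P_R1 = (10 - 5.642)²/3600 = 0.005276 W
    P_R2 = (5.642 - 0.4358)²/4300 = 0.006302 W
    P_R3 = (0.4358 - 0)²/360 = 0.0005276 W
  P_total = P_R1 + P_R2 + P_R3 = 0.01211 W

Final answers:
1. V_2 = 0.4358 V
2. I_R2 = 0.001211 A
3. P_R3 = 0.0005276 W
4. P_total = 0.01211 W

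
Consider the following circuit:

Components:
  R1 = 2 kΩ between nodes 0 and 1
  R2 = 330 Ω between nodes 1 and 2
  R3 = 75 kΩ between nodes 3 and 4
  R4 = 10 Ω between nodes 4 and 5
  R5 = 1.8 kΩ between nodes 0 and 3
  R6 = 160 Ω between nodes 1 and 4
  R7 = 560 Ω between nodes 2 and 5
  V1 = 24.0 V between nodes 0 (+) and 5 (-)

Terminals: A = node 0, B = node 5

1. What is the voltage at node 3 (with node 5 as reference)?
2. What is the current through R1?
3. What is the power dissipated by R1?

Nodal analysis, taking node 5 as the 0 V reference.
Source V1 fixes V_0 = 24 V.
KCL at each unknown node (sum of currents leaving = 0; resistances in Ω):
  Node 1: (V_1 - 24)/2000 + (V_1 - V_2)/330 + (V_1 - V_4)/160 = 0
  Node 2: (V_2 - V_1)/330 + (V_2 - 0)/560 = 0
  Node 3: (V_3 - V_4)/75000 + (V_3 - 24)/1800 = 0
  Node 4: (V_4 - V_3)/75000 + (V_4 - 0)/10 + (V_4 - V_1)/160 = 0
Collecting terms (coefficients in siemens):
  0.00978·V_1 - 0.00303·V_2 - 0.00625·V_4 = 0.012
  0.004816·V_2 - 0.00303·V_1 = 0
  0.0005689·V_3 - 0.00001333·V_4 = 0.01333
  0.1063·V_4 - 0.00625·V_1 - 0.00001333·V_3 = 0
Solving these 4 simultaneous equations (Gaussian elimination) gives:
  V_1 = 1.601 V, V_2 = 1.007 V, V_3 = 23.44 V, V_4 = 0.09712 V
Part 1:
  Read off the nodal solution: V_3 = 23.44 V
Part 2:
  I_R1 = (V_0 - V_1)/R1 = (24 - 1.601)/2000 = 0.0112 A
  Magnitude: I_R1 = 0.0112 A
Part 3:
  I_R1 = (V_0 - V_1)/R1 = (24 - 1.601)/2000 = 0.0112 A
  P_R1 = I_R1² × R1 = (0.0112)² × 2000 = 0.2509 W

Final answers:
1. V_3 = 23.44 V
2. I_R1 = 0.0112 A
3. P_R1 = 0.2509 W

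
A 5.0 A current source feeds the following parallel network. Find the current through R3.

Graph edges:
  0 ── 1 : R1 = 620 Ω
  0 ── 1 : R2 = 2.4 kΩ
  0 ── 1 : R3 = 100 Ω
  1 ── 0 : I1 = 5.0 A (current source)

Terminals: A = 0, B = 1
All resistors sit directly between nodes 0 and 1, so they are in parallel and share one voltage V; the full source current 5 A splits among them.
1/R_par = 1/620 + 1/2400 + 1/100 = 0.01203 S  =>  R_par = 83.13 Ω
V = I × R_par = 5 × 83.13 = 415.6 V
I_R3 = V/R3 = 415.6/100 = 4.156 A

Final answer: 4.156 A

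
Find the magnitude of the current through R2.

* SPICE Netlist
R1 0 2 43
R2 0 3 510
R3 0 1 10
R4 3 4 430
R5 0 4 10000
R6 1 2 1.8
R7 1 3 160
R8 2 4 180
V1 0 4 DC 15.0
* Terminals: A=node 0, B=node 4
Nodal analysis, taking node 4 as the 0 V reference.
Source V1 fixes V_0 = 15 V.
KCL at each unknown node (sum of currents leaving = 0; resistances in Ω):
  Node 1: (V_1 - 15)/10 + (V_1 - V_2)/1.8 + (V_1 - V_3)/160 = 0
  Node 2: (V_2 - 15)/43 + (V_2 - V_1)/1.8 + (V_2 - 0)/180 = 0
  Node 3: (V_3 - 15)/510 + (V_3 - 0)/430 + (V_3 - V_1)/160 = 0
Collecting terms (coefficients in siemens):
  0.6618·V_1 - 0.5556·V_2 - 0.00625·V_3 = 1.5
  0.5844·V_2 - 0.5556·V_1 = 0.3488
  0.01054·V_3 - 0.00625·V_1 = 0.02941
Solving these 3 simultaneous equations (Gaussian elimination) gives:
  V_1 = 14.23 V, V_2 = 14.13 V, V_3 = 11.23 V
I_R2 = (V_0 - V_3)/R2 = (15 - 11.23)/510 = 0.007386 A
|I_R2| = 0.007386 A

Final answer: |I_R2| = 0.007386 A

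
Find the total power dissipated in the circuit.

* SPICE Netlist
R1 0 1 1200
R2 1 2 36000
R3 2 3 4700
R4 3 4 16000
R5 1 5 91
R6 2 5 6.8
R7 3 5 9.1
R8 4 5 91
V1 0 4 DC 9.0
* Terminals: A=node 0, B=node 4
Nodal analysis, taking node 4 as the 0 V reference.
Source V1 fixes V_0 = 9 V.
KCL at each unknown node (sum of currents leaving = 0; resistances in Ω):
  Node 1: (V_1 - 9)/1200 + (V_1 - V_2)/36000 + (V_1 - V_5)/91 = 0
  Node 2: (V_2 - V_1)/36000 + (V_2 - V_3)/4700 + (V_2 - V_5)/6.8 = 0
  Node 3: (V_3 - V_2)/4700 + (V_3 - 0)/16000 + (V_3 - V_5)/9.1 = 0
  Node 5: (V_5 - V_1)/91 + (V_5 - V_2)/6.8 + (V_5 - V_3)/9.1 + (V_5 - 0)/91 = 0
Collecting terms (coefficients in siemens):
  0.01185·V_1 - 0.00002778·V_2 - 0.01099·V_5 = 0.0075
  0.1473·V_2 - 0.00002778·V_1 - 0.0002128·V_3 - 0.1471·V_5 = 0
  0.1102·V_3 - 0.0002128·V_2 - 0.1099·V_5 = 0
  0.2789·V_5 - 0.01099·V_1 - 0.1471·V_2 - 0.1099·V_3 = 0
Solving these 4 simultaneous equations (Gaussian elimination) gives:
  V_1 = 1.181 V, V_2 = 0.5897 V, V_3 = 0.5893 V, V_5 = 0.5896 V
Power in each resistor, P = (ΔV)²/R:
  P_R1 = (9 - 1.181)²/1200 = 0.05095 W
  P_R2 = (1.181 - 0.5897)²/36000 = 0.000009713 W
  P_R3 = (0.5897 - 0.5893)²/4700 = 0.00000000004219 W
  P_R4 = (0.5893 - 0)²/16000 = 0.0000217 W
  P_R5 = (1.181 - 0.5896)²/91 = 0.003844 W
  P_R6 = (0.5897 - 0.5896)²/6.8 = 0.000000001814 W
  P_R7 = (0.5893 - 0.5896)²/9.1 = 0.00000001228 W
  P_R8 = (0 - 0.5896)²/91 = 0.00382 W
P_total = P_R1 + P_R2 + P_R3 + P_R4 + P_R5 + P_R6 + P_R7 + P_R8 = 0.05864 W

Final answer: 0.05864 W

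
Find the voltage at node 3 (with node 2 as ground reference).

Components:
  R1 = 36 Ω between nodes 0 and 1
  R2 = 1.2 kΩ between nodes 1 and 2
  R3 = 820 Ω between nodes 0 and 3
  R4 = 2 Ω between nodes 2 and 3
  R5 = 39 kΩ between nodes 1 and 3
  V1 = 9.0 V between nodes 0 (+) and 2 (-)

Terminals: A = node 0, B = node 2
Nodal analysis, taking node 2 as the 0 V reference.
Source V1 fixes V_0 = 9 V.
KCL at each unknown node (sum of currents leaving = 0; resistances in Ω):
  Node 1: (V_1 - 9)/36 + (V_1 - 0)/1200 + (V_1 - V_3)/39000 = 0
  Node 3: (V_3 - 9)/820 + (V_3 - 0)/2 + (V_3 - V_1)/39000 = 0
Collecting terms (coefficients in siemens):
  0.02864·V_1 - 0.00002564·V_3 = 0.25
  0.5012·V_3 - 0.00002564·V_1 = 0.01098
Determinant D = (0.02864)(0.5012) - (-0.00002564)(-0.00002564) = 0.01435
V_1 = [(0.25)(0.5012) - (-0.00002564)(0.01098)]/D = 8.73 V
V_3 = [(0.02864)(0.01098) - (0.25)(-0.00002564)]/D = 0.02234 V
The requested potential is V_3 = 0.02234 V.

Final answer: V_3 = 0.02234 V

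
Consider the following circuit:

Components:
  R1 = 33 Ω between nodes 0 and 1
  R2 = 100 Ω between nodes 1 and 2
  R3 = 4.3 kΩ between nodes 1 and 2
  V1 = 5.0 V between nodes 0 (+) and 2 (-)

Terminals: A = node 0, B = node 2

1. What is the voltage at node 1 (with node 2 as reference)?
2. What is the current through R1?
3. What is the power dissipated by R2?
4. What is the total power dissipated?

Nodal analysis, taking node 2 as the 0 V reference.
Source V1 fixes V_0 = 5 V.
KCL at each unknown node (sum of currents leaving = 0; resistances in Ω):
  Node 1: (V_1 - 5)/33 + (V_1 - 0)/100 + (V_1 - 0)/4300 = 0
Collecting terms: 0.04054 × V_1 = 0.1515  =>  V_1 = 3.738 V
Part 1:
  Read off the nodal solution: V_1 = 3.738 V
Part 2:
  I_R1 = (V_0 - V_1)/R1 = (5 - 3.738)/33 = 0.03825 A
  Magnitude: I_R1 = 0.03825 A
Part 3:
  I_R2 = (V_1 - V_2)/R2 = (3.738 - 0)/100 = 0.03738 A
  P_R2 = I_R2² × R2 = (0.03738)² × 100 = 0.1397 W
Part 4:
  Power in each resistor, P = (ΔV)²/R:
    P_R1 = (5 - 3.738)²/33 = 0.04827 W
    P_R2 = (3.738 - 0)²/100 = 0.1397 W
    P_R3 = (3.738 - 0)²/4300 = 0.003249 W
  P_total = P_R1 + P_R2 + P_R3 = 0.1912 W

Final answers:
1. V_1 = 3.738 V
2. I_R1 = 0.03825 A
3. P_R2 = 0.1397 W
4. P_total = 0.1912 W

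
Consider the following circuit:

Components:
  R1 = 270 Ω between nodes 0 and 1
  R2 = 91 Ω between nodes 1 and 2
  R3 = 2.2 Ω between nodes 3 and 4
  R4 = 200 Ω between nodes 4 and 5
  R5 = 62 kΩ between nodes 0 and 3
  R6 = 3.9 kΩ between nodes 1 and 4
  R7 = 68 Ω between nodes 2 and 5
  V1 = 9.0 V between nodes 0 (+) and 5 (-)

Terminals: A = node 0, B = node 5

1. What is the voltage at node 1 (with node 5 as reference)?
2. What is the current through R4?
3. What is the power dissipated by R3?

Nodal analysis, taking node 5 as the 0 V reference.
Source V1 fixes V_0 = 9 V.
KCL at each unknown node (sum of currents leaving = 0; resistances in Ω):
  Node 1: (V_1 - 9)/270 + (V_1 - V_2)/91 + (V_1 - V_4)/3900 = 0
  Node 2: (V_2 - V_1)/91 + (V_2 - 0)/68 = 0
  Node 3: (V_3 - V_4)/2.2 + (V_3 - 9)/62000 = 0
  Node 4: (V_4 - V_3)/2.2 + (V_4 - 0)/200 + (V_4 - V_1)/3900 = 0
Collecting terms (coefficients in siemens):
  0.01495·V_1 - 0.01099·V_2 - 0.0002564·V_4 = 0.03333
  0.02569·V_2 - 0.01099·V_1 = 0
  0.4546·V_3 - 0.4545·V_4 = 0.0001452
  0.4598·V_4 - 0.0002564·V_1 - 0.4545·V_3 = 0
Solving these 4 simultaneous equations (Gaussian elimination) gives:
  V_1 = 3.257 V, V_2 = 1.393 V, V_3 = 0.1862 V, V_4 = 0.1859 V
Part 1:
  Read off the nodal solution: V_1 = 3.257 V
Part 2:
  I_R4 = (V_4 - V_5)/R4 = (0.1859 - 0)/200 = 0.0009296 A
  Magnitude: I_R4 = 0.0009296 A
Part 3:
  I_R3 = (V_3 - V_4)/R3 = (0.1862 - 0.1859)/2.2 = 0.0001422 A
  P_R3 = I_R3² × R3 = (0.0001422)² × 2.2 = 0.00000004446 W

Final answers:
1. V_1 = 3.257 V
2. I_R4 = 0.0009296 A
3. P_R3 = 4.446e-08 W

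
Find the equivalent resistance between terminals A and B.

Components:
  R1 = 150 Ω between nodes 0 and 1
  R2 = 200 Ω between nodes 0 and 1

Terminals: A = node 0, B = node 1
Reduce the network between node 0 (A) and node 1 (B) by series/parallel combination:
  Rp1 = R1 ‖ R2 (parallel, both between nodes 0 and 1) = 1/(1/150 + 1/200) = 85.71 Ω
R_eq = 85.71 Ω

Final answer: 85.71 Ω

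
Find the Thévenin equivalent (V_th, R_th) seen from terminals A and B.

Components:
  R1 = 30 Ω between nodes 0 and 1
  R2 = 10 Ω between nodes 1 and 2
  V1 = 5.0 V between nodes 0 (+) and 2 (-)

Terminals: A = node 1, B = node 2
Step 1 — V_th is the open-circuit voltage V_A - V_B (nothing connected across the terminals).
Nodal analysis, taking node 2 as the 0 V reference.
Source V1 fixes V_0 = 5 V.
KCL at each unknown node (sum of currents leaving = 0; resistances in Ω):
  Node 1: (V_1 - 5)/30 + (V_1 - 0)/10 = 0
Collecting terms: 0.1333 × V_1 = 0.1667  =>  V_1 = 1.25 V
V_th = V_1 - V_2 = 1.25 - 0 = 1.25 V
Step 2 — R_th: zero the source — replace V1 by a short circuit (node 2 merges into node 0) — and find the resistance seen between A (node 1) and B (node 0).
Reduce the network between node 1 (A) and node 0 (B) by series/parallel combination:
  Rp1 = R1 ‖ R2 (parallel, both between nodes 0 and 1) = 1/(1/30 + 1/10) = 7.5 Ω
R_th = 7.5 Ω

Final answer: V_th = 1.25 V, R_th = 7.5 Ω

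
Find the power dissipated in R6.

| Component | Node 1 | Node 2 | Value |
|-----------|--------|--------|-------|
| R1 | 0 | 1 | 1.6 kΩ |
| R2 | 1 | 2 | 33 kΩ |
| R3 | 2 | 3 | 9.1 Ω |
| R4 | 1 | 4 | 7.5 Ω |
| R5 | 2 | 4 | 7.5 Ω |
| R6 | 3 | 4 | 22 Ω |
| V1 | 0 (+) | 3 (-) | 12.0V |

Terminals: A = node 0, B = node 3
Nodal analysis, taking node 3 as the 0 V reference.
Source V1 fixes V_0 = 12 V.
KCL at each unknown node (sum of currents leaving = 0; resistances in Ω):
  Node 1: (V_1 - 12)/1600 + (V_1 - V_2)/33000 + (V_1 - V_4)/7.5 = 0
  Node 2: (V_2 - V_1)/33000 + (V_2 - 0)/9.1 + (V_2 - V_4)/7.5 = 0
  Node 4: (V_4 - V_1)/7.5 + (V_4 - V_2)/7.5 + (V_4 - 0)/22 = 0
Collecting terms (coefficients in siemens):
  0.134·V_1 - 0.0000303·V_2 - 0.1333·V_4 = 0.0075
  0.2433·V_2 - 0.0000303·V_1 - 0.1333·V_4 = 0
  0.3121·V_4 - 0.1333·V_1 - 0.1333·V_2 = 0
Solving these 3 simultaneous equations (Gaussian elimination) gives:
  V_1 = 0.1258 V, V_2 = 0.0385 V, V_4 = 0.0702 V
I_R6 = (V_3 - V_4)/R6 = (0 - 0.0702)/22 = -0.003191 A
P_R6 = I_R6² × R6 = (-0.003191)² × 22 = 0.000224 W

Final answer: 0.000224 W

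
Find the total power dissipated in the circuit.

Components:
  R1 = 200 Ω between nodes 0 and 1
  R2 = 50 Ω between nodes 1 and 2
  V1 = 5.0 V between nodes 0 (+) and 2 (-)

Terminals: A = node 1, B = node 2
Nodal analysis, taking node 2 as the 0 V reference.
Source V1 fixes V_0 = 5 V.
KCL at each unknown node (sum of currents leaving = 0; resistances in Ω):
  Node 1: (V_1 - 5)/200 + (V_1 - 0)/50 = 0
Collecting terms: 0.025 × V_1 = 0.025  =>  V_1 = 1 V
Power in each resistor, P = (ΔV)²/R:
  P_R1 = (5 - 1)²/200 = 0.08 W
  P_R2 = (1 - 0)²/50 = 0.02 W
P_total = P_R1 + P_R2 = 0.1 W

Final answer: 0.1 W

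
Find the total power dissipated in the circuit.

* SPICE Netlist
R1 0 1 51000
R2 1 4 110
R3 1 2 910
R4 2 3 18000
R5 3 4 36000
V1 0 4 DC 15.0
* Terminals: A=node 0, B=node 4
Nodal analysis, taking node 4 as the 0 V reference.
Source V1 fixes V_0 = 15 V.
KCL at each unknown node (sum of currents leaving = 0; resistances in Ω):
  Node 1: (V_1 - 15)/51000 + (V_1 - 0)/110 + (V_1 - V_2)/910 = 0
  Node 2: (V_2 - V_1)/910 + (V_2 - V_3)/18000 = 0
  Node 3: (V_3 - V_2)/18000 + (V_3 - 0)/36000 = 0
Collecting terms (coefficients in siemens):
  0.01021·V_1 - 0.001099·V_2 = 0.0002941
  0.001154·V_2 - 0.001099·V_1 - 0.00005556·V_3 = 0
  0.00008333·V_3 - 0.00005556·V_2 = 0
Solving these 3 simultaneous equations (Gaussian elimination) gives:
  V_1 = 0.03222 V, V_2 = 0.03168 V, V_3 = 0.02112 V
Power in each resistor, P = (ΔV)²/R:
  P_R1 = (15 - 0.03222)²/51000 = 0.004393 W
  P_R2 = (0.03222 - 0)²/110 = 0.000009437 W
  P_R3 = (0.03222 - 0.03168)²/910 = 0.0000000003133 W
  P_R4 = (0.03168 - 0.02112)²/18000 = 0.000000006197 W
  P_R5 = (0.02112 - 0)²/36000 = 0.00000001239 W
P_total = P_R1 + P_R2 + P_R3 + P_R4 + P_R5 = 0.004402 W

Final answer: 0.004402 W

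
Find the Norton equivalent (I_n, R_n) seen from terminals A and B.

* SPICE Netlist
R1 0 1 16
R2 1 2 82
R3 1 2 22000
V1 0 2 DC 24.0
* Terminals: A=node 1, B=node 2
Find the Thévenin equivalent first; then I_n = V_th/R_th and R_n = R_th.
Step 1 — V_th is the open-circuit voltage V_A - V_B (nothing connected across the terminals).
Nodal analysis, taking node 2 as the 0 V reference.
Source V1 fixes V_0 = 24 V.
KCL at each unknown node (sum of currents leaving = 0; resistances in Ω):
  Node 1: (V_1 - 24)/16 + (V_1 - 0)/82 + (V_1 - 0)/22000 = 0
Collecting terms: 0.07474 × V_1 = 1.5  =>  V_1 = 20.07 V
V_th = V_1 - V_2 = 20.07 - 0 = 20.07 V
Step 2 — R_th: zero the source — replace V1 by a short circuit (node 2 merges into node 0) — and find the resistance seen between A (node 1) and B (node 0).
Reduce the network between node 1 (A) and node 0 (B) by series/parallel combination:
  Rp1 = R1 ‖ R2 ‖ R3 (parallel, all between nodes 0 and 1) = 1/(1/16 + 1/82 + 1/22000) = 13.38 Ω
R_th = 13.38 Ω
I_n = V_th/R_th = 20.07/13.38 = 1.5 A, and R_n = R_th = 13.38 Ω

Final answer: I_n = 1.5 A, R_n = 13.38 Ω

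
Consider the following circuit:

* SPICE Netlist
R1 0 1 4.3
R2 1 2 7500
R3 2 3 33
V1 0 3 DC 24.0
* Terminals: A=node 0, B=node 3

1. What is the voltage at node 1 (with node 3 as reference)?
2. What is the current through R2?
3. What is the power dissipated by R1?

Nodal analysis, taking node 3 as the 0 V reference.
Source V1 fixes V_0 = 24 V.
KCL at each unknown node (sum of currents leaving = 0; resistances in Ω):
  Node 1: (V_1 - 24)/4.3 + (V_1 - V_2)/7500 = 0
  Node 2: (V_2 - V_1)/7500 + (V_2 - 0)/33 = 0
Collecting terms (coefficients in siemens):
  0.2327·V_1 - 0.0001333·V_2 = 5.581
  0.03044·V_2 - 0.0001333·V_1 = 0
Determinant D = (0.2327)(0.03044) - (-0.0001333)(-0.0001333) = 0.007082
V_1 = [(5.581)(0.03044) - (-0.0001333)(0)]/D = 23.99 V
V_2 = [(0.2327)(0) - (5.581)(-0.0001333)]/D = 0.1051 V
Part 1:
  Read off the nodal solution: V_1 = 23.99 V
Part 2:
  I_R2 = (V_1 - V_2)/R2 = (23.99 - 0.1051)/7500 = 0.003184 A
  Magnitude: I_R2 = 0.003184 A
Part 3:
  I_R1 = (V_0 - V_1)/R1 = (24 - 23.99)/4.3 = 0.003184 A
  P_R1 = I_R1² × R1 = (0.003184)² × 4.3 = 0.0000436 W

Final answers:
1. V_1 = 23.99 V
2. I_R2 = 0.003184 A
3. P_R1 = 4.36e-05 W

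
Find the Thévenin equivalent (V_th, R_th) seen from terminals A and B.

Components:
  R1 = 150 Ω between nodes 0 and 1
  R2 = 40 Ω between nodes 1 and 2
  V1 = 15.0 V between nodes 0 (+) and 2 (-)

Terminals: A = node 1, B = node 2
Step 1 — V_th is the open-circuit voltage V_A - V_B (nothing connected across the terminals).
Nodal analysis, taking node 2 as the 0 V reference.
Source V1 fixes V_0 = 15 V.
KCL at each unknown node (sum of currents leaving = 0; resistances in Ω):
  Node 1: (V_1 - 15)/150 + (V_1 - 0)/40 = 0
Collecting terms: 0.03167 × V_1 = 0.1  =>  V_1 = 3.158 V
V_th = V_1 - V_2 = 3.158 - 0 = 3.158 V
Step 2 — R_th: zero the source — replace V1 by a short circuit (node 2 merges into node 0) — and find the resistance seen between A (node 1) and B (node 0).
Reduce the network between node 1 (A) and node 0 (B) by series/parallel combination:
  Rp1 = R1 ‖ R2 (parallel, both between nodes 0 and 1) = 1/(1/150 + 1/40) = 31.58 Ω
R_th = 31.58 Ω

Final answer: V_th = 3.158 V, R_th = 31.58 Ω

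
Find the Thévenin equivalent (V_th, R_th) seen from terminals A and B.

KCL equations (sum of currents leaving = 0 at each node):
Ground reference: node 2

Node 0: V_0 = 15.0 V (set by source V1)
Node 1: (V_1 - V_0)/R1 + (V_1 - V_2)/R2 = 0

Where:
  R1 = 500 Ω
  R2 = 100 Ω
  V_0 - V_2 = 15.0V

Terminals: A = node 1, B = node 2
Step 1 — V_th is the open-circuit voltage V_A - V_B (nothing connected across the terminals).
Nodal analysis, taking node 2 as the 0 V reference.
Source V1 fixes V_0 = 15 V.
KCL at each unknown node (sum of currents leaving = 0; resistances in Ω):
  Node 1: (V_1 - 15)/500 + (V_1 - 0)/100 = 0
Collecting terms: 0.012 × V_1 = 0.03  =>  V_1 = 2.5 V
V_th = V_1 - V_2 = 2.5 - 0 = 2.5 V
Step 2 — R_th: zero the source — replace V1 by a short circuit (node 2 merges into node 0) — and find the resistance seen between A (node 1) and B (node 0).
Reduce the network between node 1 (A) and node 0 (B) by series/parallel combination:
  Rp1 = R1 ‖ R2 (parallel, both between nodes 0 and 1) = 1/(1/500 + 1/100) = 83.33 Ω
R_th = 83.33 Ω

Final answer: V_th = 2.5 V, R_th = 83.33 Ω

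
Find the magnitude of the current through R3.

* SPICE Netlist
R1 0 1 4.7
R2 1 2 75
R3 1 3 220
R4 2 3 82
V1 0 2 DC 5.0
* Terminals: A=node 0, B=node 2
Nodal analysis, taking node 2 as the 0 V reference.
Source V1 fixes V_0 = 5 V.
KCL at each unknown node (sum of currents leaving = 0; resistances in Ω):
  Node 1: (V_1 - 5)/4.7 + (V_1 - 0)/75 + (V_1 - V_3)/220 = 0
  Node 3: (V_3 - V_1)/220 + (V_3 - 0)/82 = 0
Collecting terms (coefficients in siemens):
  0.2306·V_1 - 0.004545·V_3 = 1.064
  0.01674·V_3 - 0.004545·V_1 = 0
Determinant D = (0.2306)(0.01674) - (-0.004545)(-0.004545) = 0.00384
V_1 = [(1.064)(0.01674) - (-0.004545)(0)]/D = 4.637 V
V_3 = [(0.2306)(0) - (1.064)(-0.004545)]/D = 1.259 V
I_R3 = (V_1 - V_3)/R3 = (4.637 - 1.259)/220 = 0.01536 A
|I_R3| = 0.01536 A

Final answer: |I_R3| = 0.01536 A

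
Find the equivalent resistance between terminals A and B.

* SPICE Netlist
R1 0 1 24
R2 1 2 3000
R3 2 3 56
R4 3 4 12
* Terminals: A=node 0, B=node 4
Reduce the network between node 0 (A) and node 4 (B) by series/parallel combination:
  Rs1 = R1 + R2 (series, joined only at node 1) = 24 + 3000 = 3024 Ω
  Rs2 = R3 + Rs1 (series, joined only at node 2) = 56 + 3024 = 3080 Ω
  Rs3 = R4 + Rs2 (series, joined only at node 3) = 12 + 3080 = 3092 Ω
R_eq = 3.092 kΩ

Final answer: 3.092 kΩ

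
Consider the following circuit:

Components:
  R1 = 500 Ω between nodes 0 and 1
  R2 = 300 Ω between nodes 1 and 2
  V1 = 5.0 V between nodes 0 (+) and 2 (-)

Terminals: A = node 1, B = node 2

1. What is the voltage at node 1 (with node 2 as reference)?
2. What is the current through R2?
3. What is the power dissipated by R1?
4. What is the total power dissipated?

Nodal analysis, taking node 2 as the 0 V reference.
Source V1 fixes V_0 = 5 V.
KCL at each unknown node (sum of currents leaving = 0; resistances in Ω):
  Node 1: (V_1 - 5)/500 + (V_1 - 0)/300 = 0
Collecting terms: 0.005333 × V_1 = 0.01  =>  V_1 = 1.875 V
Part 1:
  Read off the nodal solution: V_1 = 1.875 V
Part 2:
  I_R2 = (V_1 - V_2)/R2 = (1.875 - 0)/300 = 0.00625 A
  Magnitude: I_R2 = 0.00625 A
Part 3:
  I_R1 = (V_0 - V_1)/R1 = (5 - 1.875)/500 = 0.00625 A
  P_R1 = I_R1² × R1 = (0.00625)² × 500 = 0.01953 W
Part 4:
  Power in each resistor, P = (ΔV)²/R:
    P_R1 = (5 - 1.875)²/500 = 0.01953 W
    P_R2 = (1.875 - 0)²/300 = 0.01172 W
  P_total = P_R1 + P_R2 = 0.03125 W

Final answers:
1. V_1 = 1.875 V
2. I_R2 = 0.00625 A
3. P_R1 = 0.01953 W
4. P_total = 0.03125 W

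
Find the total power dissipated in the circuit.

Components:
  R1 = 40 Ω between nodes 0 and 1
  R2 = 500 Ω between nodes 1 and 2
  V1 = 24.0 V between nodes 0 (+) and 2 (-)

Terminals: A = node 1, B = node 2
Nodal analysis, taking node 2 as the 0 V reference.
Source V1 fixes V_0 = 24 V.
KCL at each unknown node (sum of currents leaving = 0; resistances in Ω):
  Node 1: (V_1 - 24)/40 + (V_1 - 0)/500 = 0
Collecting terms: 0.027 × V_1 = 0.6  =>  V_1 = 22.22 V
Power in each resistor, P = (ΔV)²/R:
  P_R1 = (24 - 22.22)²/40 = 0.07901 W
  P_R2 = (22.22 - 0)²/500 = 0.9877 W
P_total = P_R1 + P_R2 = 1.067 W

Final answer: 1.067 W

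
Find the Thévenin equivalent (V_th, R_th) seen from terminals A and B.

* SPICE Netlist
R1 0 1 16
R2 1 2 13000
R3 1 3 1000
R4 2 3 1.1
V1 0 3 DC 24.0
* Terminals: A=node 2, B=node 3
Step 1 — V_th is the open-circuit voltage V_A - V_B (nothing connected across the terminals).
Nodal analysis, taking node 3 as the 0 V reference.
Source V1 fixes V_0 = 24 V.
KCL at each unknown node (sum of currents leaving = 0; resistances in Ω):
  Node 1: (V_1 - 24)/16 + (V_1 - V_2)/13000 + (V_1 - 0)/1000 = 0
  Node 2: (V_2 - V_1)/13000 + (V_2 - 0)/1.1 = 0
Collecting terms (coefficients in siemens):
  0.06358·V_1 - 0.00007692·V_2 = 1.5
  0.9092·V_2 - 0.00007692·V_1 = 0
Determinant D = (0.06358)(0.9092) - (-0.00007692)(-0.00007692) = 0.0578
V_1 = [(1.5)(0.9092) - (-0.00007692)(0)]/D = 23.59 V
V_2 = [(0.06358)(0) - (1.5)(-0.00007692)]/D = 0.001996 V
V_th = V_2 - V_3 = 0.001996 - 0 = 0.001996 V
Step 2 — R_th: zero the source — replace V1 by a short circuit (node 3 merges into node 0) — and find the resistance seen between A (node 2) and B (node 0).
Reduce the network between node 2 (A) and node 0 (B) by series/parallel combination:
  Rp1 = R1 ‖ R3 (parallel, both between nodes 0 and 1) = 1/(1/16 + 1/1000) = 15.75 Ω
  Rs1 = R2 + Rp1 (series, joined only at node 1) = 13000 + 15.75 = 13020 Ω
  Rp2 = R4 ‖ Rs1 (parallel, both between nodes 0 and 2) = 1/(1/1.1 + 1/13020) = 1.1 Ω
R_th = 1.1 Ω

Final answer: V_th = 0.001996 V, R_th = 1.1 Ω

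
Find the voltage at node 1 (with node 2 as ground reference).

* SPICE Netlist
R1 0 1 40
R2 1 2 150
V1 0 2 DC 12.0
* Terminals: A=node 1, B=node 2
Nodal analysis, taking node 2 as the 0 V reference.
Source V1 fixes V_0 = 12 V.
KCL at each unknown node (sum of currents leaving = 0; resistances in Ω):
  Node 1: (V_1 - 12)/40 + (V_1 - 0)/150 = 0
Collecting terms: 0.03167 × V_1 = 0.3  =>  V_1 = 9.474 V
The requested potential is V_1 = 9.474 V.

Final answer: V_1 = 9.474 V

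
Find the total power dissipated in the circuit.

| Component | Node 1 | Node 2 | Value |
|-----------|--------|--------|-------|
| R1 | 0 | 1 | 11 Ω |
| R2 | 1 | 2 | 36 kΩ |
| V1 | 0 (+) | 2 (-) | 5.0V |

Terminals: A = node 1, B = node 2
Nodal analysis, taking node 2 as the 0 V reference.
Source V1 fixes V_0 = 5 V.
KCL at each unknown node (sum of currents leaving = 0; resistances in Ω):
  Node 1: (V_1 - 5)/11 + (V_1 - 0)/36000 = 0
Collecting terms: 0.09094 × V_1 = 0.4545  =>  V_1 = 4.998 V
Power in each resistor, P = (ΔV)²/R:
  P_R1 = (5 - 4.998)²/11 = 0.0000002121 W
  P_R2 = (4.998 - 0)²/36000 = 0.000694 W
P_total = P_R1 + P_R2 = 0.0006942 W

Final answer: 0.0006942 W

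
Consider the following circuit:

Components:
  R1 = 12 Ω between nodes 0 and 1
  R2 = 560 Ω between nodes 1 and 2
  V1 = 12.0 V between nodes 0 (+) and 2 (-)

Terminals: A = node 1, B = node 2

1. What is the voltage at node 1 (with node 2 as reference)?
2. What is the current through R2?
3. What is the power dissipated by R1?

Nodal analysis, taking node 2 as the 0 V reference.
Source V1 fixes V_0 = 12 V.
KCL at each unknown node (sum of currents leaving = 0; resistances in Ω):
  Node 1: (V_1 - 12)/12 + (V_1 - 0)/560 = 0
Collecting terms: 0.08512 × V_1 = 1  =>  V_1 = 11.75 V
Part 1:
  Read off the nodal solution: V_1 = 11.75 V
Part 2:
  I_R2 = (V_1 - V_2)/R2 = (11.75 - 0)/560 = 0.02098 A
  Magnitude: I_R2 = 0.02098 A
Part 3:
  I_R1 = (V_0 - V_1)/R1 = (12 - 11.75)/12 = 0.02098 A
  P_R1 = I_R1² × R1 = (0.02098)² × 12 = 0.005281 W

Final answers:
1. V_1 = 11.75 V
2. I_R2 = 0.02098 A
3. P_R1 = 0.005281 W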